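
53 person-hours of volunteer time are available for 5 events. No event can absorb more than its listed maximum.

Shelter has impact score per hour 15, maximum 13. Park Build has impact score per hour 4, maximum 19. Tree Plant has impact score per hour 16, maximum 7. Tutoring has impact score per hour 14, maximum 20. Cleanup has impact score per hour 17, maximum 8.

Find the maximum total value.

743

Rank by impact score per hour: Cleanup 17 > Tree Plant 16 > Shelter 15 > Tutoring 14 > Park Build 4.
Cleanup takes 8 to reach its cap of 8 → 45 left.
Give Tree Plant 7 to hit its cap of 7 → 38 left.
Shelter: +13 to 13 (cap) → 25 left.
Tutoring: +20 to 20 (cap) → 5 left.
Only 5 left; Park Build takes them to reach 5.
Total = 15×13 + 4×5 + 16×7 + 14×20 + 17×8 = 743.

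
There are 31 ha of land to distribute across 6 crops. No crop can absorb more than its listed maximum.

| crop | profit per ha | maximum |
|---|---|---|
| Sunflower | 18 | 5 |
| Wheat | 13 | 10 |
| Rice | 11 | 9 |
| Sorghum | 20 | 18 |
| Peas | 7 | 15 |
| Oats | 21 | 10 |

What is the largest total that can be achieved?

624

Order the crops by profit per ha: Oats 21 > Sorghum 20 > Sunflower 18 > Wheat 13 > Rice 11 > Peas 7.
Oats: +10 to 10 (cap) ; 21 left.
Give Sorghum 18 to hit its cap of 18 ; 3 left.
Sunflower: +3 (room for 5) → 3. Pool exhausted.
Total = 18×3 + 20×18 + 21×10 = 624.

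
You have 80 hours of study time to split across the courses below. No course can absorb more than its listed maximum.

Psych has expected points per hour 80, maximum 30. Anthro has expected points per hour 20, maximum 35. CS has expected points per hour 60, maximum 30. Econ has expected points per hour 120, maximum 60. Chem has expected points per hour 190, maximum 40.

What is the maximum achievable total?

Highest expected points per hour first: Chem 190 > Econ 120 > Psych 80 > CS 60 > Anthro 20.
Give Chem 40 to hit its cap of 40 → 40 left.
Only 40 left; Econ takes them to reach 40.
Total = 120×40 + 190×40 = 12400.

12400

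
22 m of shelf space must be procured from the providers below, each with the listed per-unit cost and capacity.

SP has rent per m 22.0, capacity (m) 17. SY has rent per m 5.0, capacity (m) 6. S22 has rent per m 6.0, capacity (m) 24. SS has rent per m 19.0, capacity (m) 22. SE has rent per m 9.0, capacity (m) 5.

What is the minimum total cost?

Cheapest first:
SY (5.0): use full 6 → 16 m to go.
Take 16 from S22 at 6.0 to finish.
SE, SS, SP: unused.
Cost = 6×5.0 + 16×6.0 = 126.

126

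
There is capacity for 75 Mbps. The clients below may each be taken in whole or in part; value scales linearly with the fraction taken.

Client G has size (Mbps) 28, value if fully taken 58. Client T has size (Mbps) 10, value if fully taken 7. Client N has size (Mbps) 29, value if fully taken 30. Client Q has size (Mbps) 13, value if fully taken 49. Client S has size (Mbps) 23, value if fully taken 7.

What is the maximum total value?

Rank by value-to-size ratio: Client Q 49/13≈3.77, Client G 58/28≈2.07, Client N 30/29≈1.03, Client T 7/10≈0.7, Client S 7/23≈0.304.
Client Q: take in full, 13 Mbps for value 49 ; 62 left.
Client G: take in full, 28 Mbps for value 58 ; 34 left.
Take all of Client N (29 Mbps, value 30) ; 5 Mbps left.
Fill the last 5 Mbps with part of Client T: 5/10 of it earns 3.5.
Total value = 140.5.

140.5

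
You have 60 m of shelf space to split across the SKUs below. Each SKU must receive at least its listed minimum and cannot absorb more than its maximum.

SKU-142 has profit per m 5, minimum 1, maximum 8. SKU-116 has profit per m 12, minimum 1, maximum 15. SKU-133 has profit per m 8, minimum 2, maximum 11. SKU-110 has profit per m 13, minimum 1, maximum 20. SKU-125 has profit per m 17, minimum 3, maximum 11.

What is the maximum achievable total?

730

Meeting every minimum uses 1+1+2+1+3 = 8 m, leaving 52.
Order the SKUs by profit per m: SKU-125 17 > SKU-110 13 > SKU-116 12 > SKU-133 8 > SKU-142 5.
Give SKU-125 8 more to hit its cap of 11 — 44 left.
SKU-110 takes 19 more to reach its cap of 20 — 25 left.
Give SKU-116 14 more to hit its cap of 15 — 11 left.
Give SKU-133 9 more to hit its cap of 11 — 2 left.
SKU-142: +2 (room for 7) → 3. Pool exhausted.
Total = 5×3 + 12×15 + 8×11 + 13×20 + 17×11 = 730.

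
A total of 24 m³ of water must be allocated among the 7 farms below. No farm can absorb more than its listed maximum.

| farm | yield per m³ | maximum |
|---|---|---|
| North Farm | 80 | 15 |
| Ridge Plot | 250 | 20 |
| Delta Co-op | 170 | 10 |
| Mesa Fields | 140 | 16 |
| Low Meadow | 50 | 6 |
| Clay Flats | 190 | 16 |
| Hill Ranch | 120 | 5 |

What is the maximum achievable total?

Order the farms by yield per m³: Ridge Plot 250 > Clay Flats 190 > Delta Co-op 170 > Mesa Fields 140 > Hill Ranch 120 > North Farm 80 > Low Meadow 50.
Ridge Plot takes 20 to reach its cap of 20 ; 4 left.
Only 4 left; Clay Flats takes them to reach 4.
Total = 250×20 + 190×4 = 5760.

5760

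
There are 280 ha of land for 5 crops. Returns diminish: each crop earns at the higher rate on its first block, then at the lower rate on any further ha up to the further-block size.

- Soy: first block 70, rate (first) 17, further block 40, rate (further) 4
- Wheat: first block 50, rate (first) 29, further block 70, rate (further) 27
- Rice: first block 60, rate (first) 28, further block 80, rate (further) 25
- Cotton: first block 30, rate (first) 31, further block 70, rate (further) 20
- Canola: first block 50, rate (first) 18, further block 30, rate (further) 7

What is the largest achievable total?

Rank every tier by rate: Cotton/T1 31 > Wheat/T1 29 > Rice/T1 28 > Wheat/T2 27 > Rice/T2 25 > Cotton/T2 20 > Canola/T1 18 > Soy/T1 17 > Canola/T2 7 > Soy/T2 4.
Cotton/T1 (31): +30 ; 250 left.
Fill Wheat T1 block (50 at 29) ; 200 left.
Rice T1 at 28: fill all 60 ; 140 left.
Wheat/T2 (27): +70 ; 70 left.
Rice/T2: +70 of 80 at 25; pool empty.
Total = 31×30 + 29×50 + 28×60 + 27×70 + 25×70 = 7700.

7700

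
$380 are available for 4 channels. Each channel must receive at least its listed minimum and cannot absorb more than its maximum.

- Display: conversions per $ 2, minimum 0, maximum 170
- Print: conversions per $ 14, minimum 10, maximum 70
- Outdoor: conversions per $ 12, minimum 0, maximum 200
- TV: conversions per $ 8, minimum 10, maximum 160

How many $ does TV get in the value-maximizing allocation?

Meeting every minimum uses 0+10+0+10 = 20 $, leaving 360.
Highest conversions per $ first: Print 14 > Outdoor 12 > TV 8 > Display 2.
Print: +60 to 70 (cap) ; 300 left.
Give Outdoor 200 more to hit its cap of 200 ; 100 left.
TV has room for 150 more but only 100 remain, so it gets 110.

110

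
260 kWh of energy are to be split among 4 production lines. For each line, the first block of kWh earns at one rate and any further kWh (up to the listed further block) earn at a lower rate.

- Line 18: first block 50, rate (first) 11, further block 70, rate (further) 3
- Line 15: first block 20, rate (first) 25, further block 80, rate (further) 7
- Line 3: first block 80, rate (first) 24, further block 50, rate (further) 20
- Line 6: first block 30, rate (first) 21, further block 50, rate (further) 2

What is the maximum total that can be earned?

Rank every tier by rate: Line 15/first 25 > Line 3/first 24 > Line 6/first 21 > Line 3/second 20 > Line 18/first 11 > Line 15/second 7 > Line 18/second 3 > Line 6/second 2.
Fill Line 15 first block (20 at 25) → 240 left.
Fill Line 3 first block (80 at 24) → 160 left.
Line 6/first (21): +30 → 130 left.
Fill Line 3 second block (50 at 20) → 80 left.
Fill Line 18 first block (50 at 11) → 30 left.
30 remain; put them into Line 15 second at 7.
Total = 25×20 + 24×80 + 21×30 + 20×50 + 11×50 + 7×30 = 4810.

4810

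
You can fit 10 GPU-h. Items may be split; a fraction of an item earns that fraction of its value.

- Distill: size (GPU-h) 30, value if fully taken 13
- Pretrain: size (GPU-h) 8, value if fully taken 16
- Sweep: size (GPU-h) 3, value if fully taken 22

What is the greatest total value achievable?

36

Rank by value-to-size ratio: Sweep 22/3≈7.33, Pretrain 16/8≈2, Distill 13/30≈0.433.
All 3 GPU-h of Sweep fit (value 22) — 7 remain.
Fill the last 7 GPU-h with part of Pretrain: 7/8 of it earns 14.
Total value = 36.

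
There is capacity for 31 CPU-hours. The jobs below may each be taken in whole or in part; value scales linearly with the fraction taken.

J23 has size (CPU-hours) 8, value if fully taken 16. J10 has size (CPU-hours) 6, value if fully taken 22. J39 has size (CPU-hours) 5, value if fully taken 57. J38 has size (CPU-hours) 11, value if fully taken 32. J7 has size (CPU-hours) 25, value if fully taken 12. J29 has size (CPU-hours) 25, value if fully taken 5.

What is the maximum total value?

Best value per unit of size first: J39 57/5≈11.4, J10 22/6≈3.67, J38 32/11≈2.91, J23 16/8≈2, J7 12/25≈0.48, J29 5/25≈0.2.
All 5 CPU-hours of J39 fit (value 57) → 26 remain.
All 6 CPU-hours of J10 fit (value 22) → 20 remain.
All 11 CPU-hours of J38 fit (value 32) → 9 remain.
Take all of J23 (8 CPU-hours, value 16) → 1 CPU-hours left.
1 CPU-hours left: a 1/25 share of J7 gives 12×1/25 = 0.48.
Total value = 127.48.

127.48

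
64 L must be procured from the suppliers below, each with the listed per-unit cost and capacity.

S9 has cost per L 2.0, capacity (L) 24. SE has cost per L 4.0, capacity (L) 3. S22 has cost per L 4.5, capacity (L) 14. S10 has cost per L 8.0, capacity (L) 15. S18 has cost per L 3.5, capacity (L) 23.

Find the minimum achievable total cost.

203.5

Cheapest first:
S9 at 2.0: take all 24 L ; 40 still needed.
S18 at 3.5: take all 23 L ; 17 still needed.
SE at 4.0: take all 3 L ; 14 still needed.
S22 (4.5): use full 14 ; 0 L to go.
S10: unused.
Cost = 24×2.0 + 23×3.5 + 3×4.0 + 14×4.5 = 203.5.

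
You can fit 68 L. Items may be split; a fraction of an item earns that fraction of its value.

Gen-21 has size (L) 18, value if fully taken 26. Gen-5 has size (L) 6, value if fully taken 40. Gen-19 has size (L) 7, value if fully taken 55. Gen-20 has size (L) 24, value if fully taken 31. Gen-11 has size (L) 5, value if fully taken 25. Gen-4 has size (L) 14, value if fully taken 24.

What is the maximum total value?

193.25

Sort by value density: Gen-19 55/7≈7.86, Gen-5 40/6≈6.67, Gen-11 25/5≈5, Gen-4 24/14≈1.71, Gen-21 26/18≈1.44, Gen-20 31/24≈1.29.
Gen-19: take in full, 7 L for value 55 → 61 left.
Take all of Gen-5 (6 L, value 40) → 55 L left.
Gen-11: take in full, 5 L for value 25 → 50 left.
All 14 L of Gen-4 fit (value 24) → 36 remain.
Gen-21: take in full, 18 L for value 26 → 18 left.
Fill the last 18 L with part of Gen-20: 18/24 of it earns 23.25.
Total value = 193.25.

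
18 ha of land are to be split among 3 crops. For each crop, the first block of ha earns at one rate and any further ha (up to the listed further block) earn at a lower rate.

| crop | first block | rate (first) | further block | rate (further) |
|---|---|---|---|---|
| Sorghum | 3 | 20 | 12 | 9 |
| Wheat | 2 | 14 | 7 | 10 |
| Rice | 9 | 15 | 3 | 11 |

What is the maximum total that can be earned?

Treat each block as its own option and order by rate: Sorghum/tier1 20 > Rice/tier1 15 > Wheat/tier1 14 > Rice/tier2 11 > Wheat/tier2 10 > Sorghum/tier2 9.
Fill Sorghum tier1 block (3 at 20) → 15 left.
Rice tier1 at 15: fill all 9 → 6 left.
Wheat/tier1 (14): +2 → 4 left.
Fill Rice tier2 block (3 at 11) → 1 left.
Wheat tier2 at 10: only 1 left, fill 1.
Total = 20×3 + 15×9 + 14×2 + 11×3 + 10×1 = 266.

266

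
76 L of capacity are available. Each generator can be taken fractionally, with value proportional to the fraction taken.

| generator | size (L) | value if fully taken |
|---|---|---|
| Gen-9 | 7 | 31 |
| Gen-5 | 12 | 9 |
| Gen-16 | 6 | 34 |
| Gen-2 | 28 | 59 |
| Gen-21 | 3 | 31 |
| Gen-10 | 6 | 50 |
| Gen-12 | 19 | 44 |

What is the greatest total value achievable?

Rank by value-to-size ratio: Gen-21 31/3≈10.3, Gen-10 50/6≈8.33, Gen-16 34/6≈5.67, Gen-9 31/7≈4.43, Gen-12 44/19≈2.32, Gen-2 59/28≈2.11, Gen-5 9/12≈0.75.
Gen-21: take in full, 3 L for value 31 ; 73 left.
All 6 L of Gen-10 fit (value 50) ; 67 remain.
All 6 L of Gen-16 fit (value 34) ; 61 remain.
Gen-9: take in full, 7 L for value 31 ; 54 left.
All 19 L of Gen-12 fit (value 44) ; 35 remain.
All 28 L of Gen-2 fit (value 59) ; 7 remain.
Fill the last 7 L with part of Gen-5: 7/12 of it earns 5.25.
Total value = 254.25.

254.25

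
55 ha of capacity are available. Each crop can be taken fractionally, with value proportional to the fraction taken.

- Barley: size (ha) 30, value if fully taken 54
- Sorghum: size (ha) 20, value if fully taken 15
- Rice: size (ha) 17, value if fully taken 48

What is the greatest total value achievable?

108

Rank by value-to-size ratio: Rice 48/17≈2.82, Barley 54/30≈1.8, Sorghum 15/20≈0.75.
All 17 ha of Rice fit (value 48) ; 38 remain.
Take all of Barley (30 ha, value 54) ; 8 ha left.
Only 8 ha remain; take 8/20 of Sorghum for value 15×8/20 = 6.
Total value = 108.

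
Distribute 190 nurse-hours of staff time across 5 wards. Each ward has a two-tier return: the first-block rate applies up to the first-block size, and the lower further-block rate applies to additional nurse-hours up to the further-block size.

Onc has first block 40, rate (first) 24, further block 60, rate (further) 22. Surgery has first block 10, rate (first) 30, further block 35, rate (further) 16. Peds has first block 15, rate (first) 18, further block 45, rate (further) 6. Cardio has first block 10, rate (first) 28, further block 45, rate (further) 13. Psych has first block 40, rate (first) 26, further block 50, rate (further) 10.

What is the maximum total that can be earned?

4410

Order all 10 blocks by rate: Surgery/first 30 > Cardio/first 28 > Psych/first 26 > Onc/first 24 > Onc/second 22 > Peds/first 18 > Surgery/second 16 > Cardio/second 13 > Psych/second 10 > Peds/second 6.
Surgery/first (30): +10 ; 180 left.
Cardio first at 28: fill all 10 ; 170 left.
Fill Psych first block (40 at 26) ; 130 left.
Onc/first (24): +40 ; 90 left.
Onc second at 22: fill all 60 ; 30 left.
Fill Peds first block (15 at 18) ; 15 left.
Surgery/second: +15 of 35 at 16; pool empty.
Total = 30×10 + 28×10 + 26×40 + 24×40 + 22×60 + 18×15 + 16×15 = 4410.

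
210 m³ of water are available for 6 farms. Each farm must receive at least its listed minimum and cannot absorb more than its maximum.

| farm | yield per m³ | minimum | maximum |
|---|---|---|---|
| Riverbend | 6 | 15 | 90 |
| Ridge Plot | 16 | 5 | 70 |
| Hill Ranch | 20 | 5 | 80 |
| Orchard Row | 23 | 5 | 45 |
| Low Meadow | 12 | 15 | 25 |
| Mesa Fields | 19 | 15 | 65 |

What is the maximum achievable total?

3935

Meeting every minimum uses 15+5+5+5+15+15 = 60 m³, leaving 150.
Rank by yield per m³: Orchard Row 23 > Hill Ranch 20 > Mesa Fields 19 > Ridge Plot 16 > Low Meadow 12 > Riverbend 6.
Give Orchard Row 40 more to hit its cap of 45 ; 110 left.
Hill Ranch takes 75 more to reach its cap of 80 ; 35 left.
Mesa Fields has room for 50 more but only 35 remain, so it gets 50.
Total = 6×15 + 16×5 + 20×80 + 23×45 + 12×15 + 19×50 = 3935.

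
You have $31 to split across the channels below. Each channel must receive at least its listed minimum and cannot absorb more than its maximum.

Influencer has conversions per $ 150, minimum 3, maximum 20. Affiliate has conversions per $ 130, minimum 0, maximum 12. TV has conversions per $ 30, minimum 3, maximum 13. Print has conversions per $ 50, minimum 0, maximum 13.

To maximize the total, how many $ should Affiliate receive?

Meeting every minimum uses 3+0+3+0 = 6 $, leaving 25.
Highest conversions per $ first: Influencer 150 > Affiliate 130 > Print 50 > TV 30.
Influencer takes 17 more to reach its cap of 20 ; 8 left.
Affiliate: +8 (room for 12) → 8. Pool exhausted.

8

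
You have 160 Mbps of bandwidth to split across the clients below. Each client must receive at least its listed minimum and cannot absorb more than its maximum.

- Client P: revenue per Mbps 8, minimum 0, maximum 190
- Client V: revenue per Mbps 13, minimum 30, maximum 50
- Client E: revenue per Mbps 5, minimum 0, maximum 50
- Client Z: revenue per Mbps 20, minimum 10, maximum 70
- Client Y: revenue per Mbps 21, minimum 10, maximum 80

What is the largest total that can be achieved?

Meeting every minimum uses 0+30+0+10+10 = 50 Mbps, leaving 110.
Order the clients by revenue per Mbps: Client Y 21 > Client Z 20 > Client V 13 > Client P 8 > Client E 5.
Give Client Y 70 more to hit its cap of 80 — 40 left.
Client Z: +40 (room for 60) → 50. Pool exhausted.
Total = 13×30 + 20×50 + 21×80 = 3070.

3070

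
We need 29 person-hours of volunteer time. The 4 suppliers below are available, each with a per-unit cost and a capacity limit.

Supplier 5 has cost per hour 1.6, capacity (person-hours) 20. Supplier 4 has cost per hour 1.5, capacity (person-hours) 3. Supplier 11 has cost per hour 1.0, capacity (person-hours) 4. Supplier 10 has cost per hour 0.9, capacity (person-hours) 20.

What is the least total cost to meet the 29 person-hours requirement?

29.7

Cheapest first:
Take 20 from Supplier 10 at 0.9 → need 9 more.
Supplier 11 (1.0): use full 4 → 5 person-hours to go.
Supplier 4 at 1.5: take all 3 person-hours → 2 still needed.
Take 2 from Supplier 5 at 1.6 to finish.
Cost = 20×0.9 + 4×1.0 + 3×1.5 + 2×1.6 = 29.7.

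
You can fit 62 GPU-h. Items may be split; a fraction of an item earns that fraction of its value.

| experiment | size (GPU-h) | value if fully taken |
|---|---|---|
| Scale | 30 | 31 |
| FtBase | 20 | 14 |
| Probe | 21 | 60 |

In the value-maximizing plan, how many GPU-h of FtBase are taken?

Rank by value-to-size ratio: Probe 60/21≈2.86, Scale 31/30≈1.03, FtBase 14/20≈0.7.
All 21 GPU-h of Probe fit (value 60) ; 41 remain.
All 30 GPU-h of Scale fit (value 31) ; 11 remain.
Only 11 GPU-h remain; take 11/20 of FtBase for value 14×11/20 = 7.7.

11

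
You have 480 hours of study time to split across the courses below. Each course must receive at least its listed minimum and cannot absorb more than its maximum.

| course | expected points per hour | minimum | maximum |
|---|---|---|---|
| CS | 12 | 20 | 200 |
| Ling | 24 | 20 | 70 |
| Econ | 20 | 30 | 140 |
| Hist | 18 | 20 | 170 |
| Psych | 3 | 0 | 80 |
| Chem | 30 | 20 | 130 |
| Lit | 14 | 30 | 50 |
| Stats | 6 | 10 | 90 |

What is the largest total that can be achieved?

10540

Meeting every minimum uses 20+20+30+20+0+20+30+10 = 150 hours, leaving 330.
Order the courses by expected points per hour: Chem 30 > Ling 24 > Econ 20 > Hist 18 > Lit 14 > CS 12 > Stats 6 > Psych 3.
Chem takes 110 more to reach its cap of 130 → 220 left.
Ling takes 50 more to reach its cap of 70 → 170 left.
Econ: +110 to 140 (cap) → 60 left.
Hist has room for 150 more but only 60 remain, so it gets 80.
Total = 12×20 + 24×70 + 20×140 + 18×80 + 30×130 + 14×30 + 6×10 = 10540.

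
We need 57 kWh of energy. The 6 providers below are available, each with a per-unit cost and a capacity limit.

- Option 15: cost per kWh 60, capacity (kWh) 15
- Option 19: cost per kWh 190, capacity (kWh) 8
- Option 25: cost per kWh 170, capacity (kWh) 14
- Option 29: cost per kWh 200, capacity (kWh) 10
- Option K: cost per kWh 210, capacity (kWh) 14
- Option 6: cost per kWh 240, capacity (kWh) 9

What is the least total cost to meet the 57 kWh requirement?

8900

Use providers in increasing cost order.
Take 15 from Option 15 at 60 → need 42 more.
Take 14 from Option 25 at 170 → need 28 more.
Option 19 at 190: take all 8 kWh → 20 still needed.
Take 10 from Option 29 at 200 → need 10 more.
Take 10 from Option K at 210 to finish.
Option 6: unused.
Cost = 15×60 + 14×170 + 8×190 + 10×200 + 10×210 = 8900.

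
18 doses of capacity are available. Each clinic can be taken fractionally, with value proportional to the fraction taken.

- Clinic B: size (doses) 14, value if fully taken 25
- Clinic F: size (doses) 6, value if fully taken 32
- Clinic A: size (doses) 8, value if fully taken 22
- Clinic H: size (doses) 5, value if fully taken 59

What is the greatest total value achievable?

Rank by value-to-size ratio: Clinic H 59/5≈11.8, Clinic F 32/6≈5.33, Clinic A 22/8≈2.75, Clinic B 25/14≈1.79.
Clinic H: take in full, 5 doses for value 59 — 13 left.
Take all of Clinic F (6 doses, value 32) — 7 doses left.
7 doses left: a 7/8 share of Clinic A gives 22×7/8 = 19.25.
Total value = 110.25.

110.25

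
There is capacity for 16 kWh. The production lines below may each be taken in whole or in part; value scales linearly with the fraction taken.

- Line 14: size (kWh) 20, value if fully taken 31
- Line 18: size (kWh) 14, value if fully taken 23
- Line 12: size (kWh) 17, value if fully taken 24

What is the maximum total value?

Sort by value density: Line 18 23/14≈1.64, Line 14 31/20≈1.55, Line 12 24/17≈1.41.
All 14 kWh of Line 18 fit (value 23) → 2 remain.
Fill the last 2 kWh with part of Line 14: 2/20 of it earns 3.1.
Total value = 26.1.

26.1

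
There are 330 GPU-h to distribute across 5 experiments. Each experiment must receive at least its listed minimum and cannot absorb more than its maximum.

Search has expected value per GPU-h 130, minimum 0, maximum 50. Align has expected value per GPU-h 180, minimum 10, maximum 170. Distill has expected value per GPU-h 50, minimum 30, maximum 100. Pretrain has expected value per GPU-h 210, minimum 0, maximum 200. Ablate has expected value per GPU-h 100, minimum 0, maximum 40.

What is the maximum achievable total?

Meeting every minimum uses 0+10+30+0+0 = 40 GPU-h, leaving 290.
Rank by expected value per GPU-h: Pretrain 210 > Align 180 > Search 130 > Ablate 100 > Distill 50.
Pretrain takes 200 more to reach its cap of 200 ; 90 left.
Align: +90 (room for 160) → 100. Pool exhausted.
Total = 180×100 + 50×30 + 210×200 = 61500.

61500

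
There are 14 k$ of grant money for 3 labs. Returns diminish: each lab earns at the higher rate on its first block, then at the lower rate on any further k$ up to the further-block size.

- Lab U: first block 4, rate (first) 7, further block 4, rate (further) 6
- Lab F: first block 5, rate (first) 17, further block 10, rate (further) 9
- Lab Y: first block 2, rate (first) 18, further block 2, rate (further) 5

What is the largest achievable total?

Treat each block as its own option and order by rate: Lab Y/first 18 > Lab F/first 17 > Lab F/second 9 > Lab U/first 7 > Lab U/second 6 > Lab Y/second 5.
Fill Lab Y first block (2 at 18) ; 12 left.
Lab F first at 17: fill all 5 ; 7 left.
Lab F/second: +7 of 10 at 9; pool empty.
Total = 18×2 + 17×5 + 9×7 = 184.

184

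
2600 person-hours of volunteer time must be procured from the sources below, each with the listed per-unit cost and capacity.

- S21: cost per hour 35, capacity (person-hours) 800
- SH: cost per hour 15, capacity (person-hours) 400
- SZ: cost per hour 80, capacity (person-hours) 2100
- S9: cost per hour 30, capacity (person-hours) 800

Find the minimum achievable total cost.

Use sources in increasing cost order.
SH at 15: take all 400 person-hours → 2200 still needed.
S9 at 30: take all 800 person-hours → 1400 still needed.
Take 800 from S21 at 35 → need 600 more.
Take 600 from SZ at 80 to finish.
Cost = 400×15 + 800×30 + 800×35 + 600×80 = 106000.

106000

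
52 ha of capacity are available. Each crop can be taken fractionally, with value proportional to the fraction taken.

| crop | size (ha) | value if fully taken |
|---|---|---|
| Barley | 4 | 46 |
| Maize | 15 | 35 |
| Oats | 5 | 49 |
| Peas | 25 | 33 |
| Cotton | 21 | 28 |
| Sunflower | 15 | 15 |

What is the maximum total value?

167.24

Sort by value density: Barley 46/4≈11.5, Oats 49/5≈9.8, Maize 35/15≈2.33, Cotton 28/21≈1.33, Peas 33/25≈1.32, Sunflower 15/15≈1.
Barley: take in full, 4 ha for value 46 — 48 left.
Take all of Oats (5 ha, value 49) — 43 ha left.
All 15 ha of Maize fit (value 35) — 28 remain.
All 21 ha of Cotton fit (value 28) — 7 remain.
7 ha left: a 7/25 share of Peas gives 33×7/25 = 9.24.
Total value = 167.24.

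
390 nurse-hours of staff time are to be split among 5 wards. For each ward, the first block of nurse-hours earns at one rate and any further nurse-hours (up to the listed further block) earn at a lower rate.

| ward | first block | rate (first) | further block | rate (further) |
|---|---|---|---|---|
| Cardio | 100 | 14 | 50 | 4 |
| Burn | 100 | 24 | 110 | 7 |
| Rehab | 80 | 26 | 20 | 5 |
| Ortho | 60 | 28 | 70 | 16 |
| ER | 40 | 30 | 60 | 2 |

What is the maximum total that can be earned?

9040

Treat each block as its own option and order by rate: ER/first 30 > Ortho/first 28 > Rehab/first 26 > Burn/first 24 > Ortho/second 16 > Cardio/first 14 > Burn/second 7 > Rehab/second 5 > Cardio/second 4 > ER/second 2.
Fill ER first block (40 at 30) ; 350 left.
Ortho first at 28: fill all 60 ; 290 left.
Fill Rehab first block (80 at 26) ; 210 left.
Burn/first (24): +100 ; 110 left.
Ortho second at 16: fill all 70 ; 40 left.
Cardio first at 14: only 40 left, fill 40.
Total = 30×40 + 28×60 + 26×80 + 24×100 + 16×70 + 14×40 = 9040.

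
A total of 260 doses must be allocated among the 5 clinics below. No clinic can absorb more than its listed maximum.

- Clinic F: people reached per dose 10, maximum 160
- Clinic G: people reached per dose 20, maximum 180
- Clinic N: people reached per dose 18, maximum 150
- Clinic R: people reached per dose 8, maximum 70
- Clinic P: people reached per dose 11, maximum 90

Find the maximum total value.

5040

Rank by people reached per dose: Clinic G 20 > Clinic N 18 > Clinic P 11 > Clinic F 10 > Clinic R 8.
Clinic G takes 180 to reach its cap of 180 → 80 left.
Clinic N has room for 150 but only 80 remain, so it gets 80.
Total = 20×180 + 18×80 = 5040.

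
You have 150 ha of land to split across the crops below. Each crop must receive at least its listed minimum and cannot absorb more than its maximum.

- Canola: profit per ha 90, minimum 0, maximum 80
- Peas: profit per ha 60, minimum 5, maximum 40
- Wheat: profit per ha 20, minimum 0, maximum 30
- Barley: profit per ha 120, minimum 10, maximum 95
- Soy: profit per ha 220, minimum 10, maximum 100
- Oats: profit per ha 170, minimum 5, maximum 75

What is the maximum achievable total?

Meeting every minimum uses 0+5+0+10+10+5 = 30 ha, leaving 120.
Highest profit per ha first: Soy 220 > Oats 170 > Barley 120 > Canola 90 > Peas 60 > Wheat 20.
Give Soy 90 more to hit its cap of 100 ; 30 left.
Oats has room for 70 more but only 30 remain, so it gets 35.
Total = 60×5 + 120×10 + 220×100 + 170×35 = 29450.

29450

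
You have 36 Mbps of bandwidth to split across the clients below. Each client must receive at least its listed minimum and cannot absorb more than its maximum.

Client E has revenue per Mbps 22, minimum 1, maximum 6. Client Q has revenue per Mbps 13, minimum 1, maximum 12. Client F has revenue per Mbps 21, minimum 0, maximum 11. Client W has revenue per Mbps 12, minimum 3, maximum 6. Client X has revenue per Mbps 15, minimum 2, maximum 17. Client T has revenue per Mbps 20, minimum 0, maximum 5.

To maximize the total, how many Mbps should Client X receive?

Meeting every minimum uses 1+1+0+3+2+0 = 7 Mbps, leaving 29.
Highest revenue per Mbps first: Client E 22 > Client F 21 > Client T 20 > Client X 15 > Client Q 13 > Client W 12.
Client E takes 5 more to reach its cap of 6 — 24 left.
Client F: +11 to 11 (cap) — 13 left.
Client T takes 5 more to reach its cap of 5 — 8 left.
Client X: +8 (room for 15) → 10. Pool exhausted.

10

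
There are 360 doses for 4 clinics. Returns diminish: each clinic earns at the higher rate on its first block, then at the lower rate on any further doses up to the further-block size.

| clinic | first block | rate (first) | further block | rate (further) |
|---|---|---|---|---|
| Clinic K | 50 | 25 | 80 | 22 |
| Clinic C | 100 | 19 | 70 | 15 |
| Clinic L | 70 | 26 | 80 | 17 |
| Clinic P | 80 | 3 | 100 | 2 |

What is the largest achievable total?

Rank every tier by rate: Clinic L/T1 26 > Clinic K/T1 25 > Clinic K/T2 22 > Clinic C/T1 19 > Clinic L/T2 17 > Clinic C/T2 15 > Clinic P/T1 3 > Clinic P/T2 2.
Clinic L T1 at 26: fill all 70 ; 290 left.
Fill Clinic K T1 block (50 at 25) ; 240 left.
Clinic K/T2 (22): +80 ; 160 left.
Clinic C/T1 (19): +100 ; 60 left.
Clinic L/T2: +60 of 80 at 17; pool empty.
Total = 26×70 + 25×50 + 22×80 + 19×100 + 17×60 = 7750.

7750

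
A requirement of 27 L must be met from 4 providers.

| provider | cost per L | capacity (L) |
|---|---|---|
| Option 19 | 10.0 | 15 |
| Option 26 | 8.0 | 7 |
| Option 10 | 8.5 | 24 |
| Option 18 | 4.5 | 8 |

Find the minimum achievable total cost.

Use providers in increasing cost order.
Option 18 at 4.5: take all 8 L — 19 still needed.
Option 26 (8.0): use full 7 — 12 L to go.
Take 12 from Option 10 at 8.5 to finish.
Option 19: unused.
Cost = 8×4.5 + 7×8.0 + 12×8.5 = 194.

194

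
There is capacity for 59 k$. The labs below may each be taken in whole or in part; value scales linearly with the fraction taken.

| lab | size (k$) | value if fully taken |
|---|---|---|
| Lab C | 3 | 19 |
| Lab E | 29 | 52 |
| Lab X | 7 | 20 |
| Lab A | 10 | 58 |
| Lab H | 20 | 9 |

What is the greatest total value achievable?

Rank by value-to-size ratio: Lab C 19/3≈6.33, Lab A 58/10≈5.8, Lab X 20/7≈2.86, Lab E 52/29≈1.79, Lab H 9/20≈0.45.
Lab C: take in full, 3 k$ for value 19 — 56 left.
All 10 k$ of Lab A fit (value 58) — 46 remain.
Lab X: take in full, 7 k$ for value 20 — 39 left.
All 29 k$ of Lab E fit (value 52) — 10 remain.
Fill the last 10 k$ with part of Lab H: 10/20 of it earns 4.5.
Total value = 153.5.

153.5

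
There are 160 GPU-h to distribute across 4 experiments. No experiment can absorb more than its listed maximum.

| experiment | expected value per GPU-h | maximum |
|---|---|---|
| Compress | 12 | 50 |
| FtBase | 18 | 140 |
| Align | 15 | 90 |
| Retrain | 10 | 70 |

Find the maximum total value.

Highest expected value per GPU-h first: FtBase 18 > Align 15 > Compress 12 > Retrain 10.
Give FtBase 140 to hit its cap of 140 — 20 left.
Only 20 left; Align takes them to reach 20.
Total = 18×140 + 15×20 = 2820.

2820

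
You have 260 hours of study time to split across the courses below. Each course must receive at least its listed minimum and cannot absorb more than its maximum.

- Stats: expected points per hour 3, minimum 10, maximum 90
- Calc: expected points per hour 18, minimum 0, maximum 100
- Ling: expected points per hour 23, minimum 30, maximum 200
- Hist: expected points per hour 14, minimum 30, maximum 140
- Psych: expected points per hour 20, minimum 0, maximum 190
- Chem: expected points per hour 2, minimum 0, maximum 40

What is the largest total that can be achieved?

5450

Meeting every minimum uses 10+0+30+30+0+0 = 70 hours, leaving 190.
Highest expected points per hour first: Ling 23 > Psych 20 > Calc 18 > Hist 14 > Stats 3 > Chem 2.
Give Ling 170 more to hit its cap of 200 ; 20 left.
Psych: +20 (room for 190) → 20. Pool exhausted.
Total = 3×10 + 23×200 + 14×30 + 20×20 = 5450.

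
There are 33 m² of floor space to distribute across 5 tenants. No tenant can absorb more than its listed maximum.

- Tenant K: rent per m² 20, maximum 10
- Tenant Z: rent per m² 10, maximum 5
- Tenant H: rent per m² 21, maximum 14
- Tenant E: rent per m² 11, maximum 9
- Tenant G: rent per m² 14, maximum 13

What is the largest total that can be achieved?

Order the tenants by rent per m²: Tenant H 21 > Tenant K 20 > Tenant G 14 > Tenant E 11 > Tenant Z 10.
Tenant H: +14 to 14 (cap) — 19 left.
Tenant K: +10 to 10 (cap) — 9 left.
Tenant G: +9 (room for 13) → 9. Pool exhausted.
Total = 20×10 + 21×14 + 14×9 = 620.

620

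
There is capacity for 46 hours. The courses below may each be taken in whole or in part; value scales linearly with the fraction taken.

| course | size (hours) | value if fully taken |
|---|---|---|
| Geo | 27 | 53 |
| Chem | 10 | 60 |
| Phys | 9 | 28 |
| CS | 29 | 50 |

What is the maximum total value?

141

Best value per unit of size first: Chem 60/10≈6, Phys 28/9≈3.11, Geo 53/27≈1.96, CS 50/29≈1.72.
Chem: take in full, 10 hours for value 60 → 36 left.
All 9 hours of Phys fit (value 28) → 27 remain.
All 27 hours of Geo fit (value 53) → 0 remain.
Total value = 141.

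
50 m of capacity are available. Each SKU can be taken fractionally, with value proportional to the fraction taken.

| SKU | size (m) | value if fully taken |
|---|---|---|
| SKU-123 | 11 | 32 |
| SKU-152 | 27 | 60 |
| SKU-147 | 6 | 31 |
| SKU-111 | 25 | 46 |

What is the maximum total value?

134.04

Sort by value density: SKU-147 31/6≈5.17, SKU-123 32/11≈2.91, SKU-152 60/27≈2.22, SKU-111 46/25≈1.84.
All 6 m of SKU-147 fit (value 31) → 44 remain.
SKU-123: take in full, 11 m for value 32 → 33 left.
Take all of SKU-152 (27 m, value 60) → 6 m left.
Fill the last 6 m with part of SKU-111: 6/25 of it earns 11.04.
Total value = 134.04.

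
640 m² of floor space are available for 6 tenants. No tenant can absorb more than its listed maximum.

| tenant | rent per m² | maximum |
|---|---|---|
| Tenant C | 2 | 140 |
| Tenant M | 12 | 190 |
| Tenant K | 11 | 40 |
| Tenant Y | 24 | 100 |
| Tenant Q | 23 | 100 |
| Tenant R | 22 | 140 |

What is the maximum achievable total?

Highest rent per m² first: Tenant Y 24 > Tenant Q 23 > Tenant R 22 > Tenant M 12 > Tenant K 11 > Tenant C 2.
Tenant Y: +100 to 100 (cap) → 540 left.
Give Tenant Q 100 to hit its cap of 100 → 440 left.
Give Tenant R 140 to hit its cap of 140 → 300 left.
Give Tenant M 190 to hit its cap of 190 → 110 left.
Give Tenant K 40 to hit its cap of 40 → 70 left.
Only 70 left; Tenant C takes them to reach 70.
Total = 2×70 + 12×190 + 11×40 + 24×100 + 23×100 + 22×140 = 10640.

10640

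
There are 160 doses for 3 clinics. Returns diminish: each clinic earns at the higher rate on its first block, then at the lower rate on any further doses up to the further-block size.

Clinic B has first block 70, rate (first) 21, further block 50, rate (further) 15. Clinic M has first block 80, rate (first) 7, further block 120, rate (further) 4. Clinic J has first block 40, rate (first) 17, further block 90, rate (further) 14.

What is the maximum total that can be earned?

2900

Treat each block as its own option and order by rate: Clinic B/T1 21 > Clinic J/T1 17 > Clinic B/T2 15 > Clinic J/T2 14 > Clinic M/T1 7 > Clinic M/T2 4.
Fill Clinic B T1 block (70 at 21) ; 90 left.
Fill Clinic J T1 block (40 at 17) ; 50 left.
Clinic B/T2 (15): +50 ; 0 left.
Total = 21×70 + 17×40 + 15×50 = 2900.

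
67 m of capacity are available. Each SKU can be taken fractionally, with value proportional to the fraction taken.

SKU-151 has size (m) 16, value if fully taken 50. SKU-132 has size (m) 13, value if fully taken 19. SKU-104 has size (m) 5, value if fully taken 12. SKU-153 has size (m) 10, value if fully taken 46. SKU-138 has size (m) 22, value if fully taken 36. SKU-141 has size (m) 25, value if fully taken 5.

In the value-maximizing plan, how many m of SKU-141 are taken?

Rank by value-to-size ratio: SKU-153 46/10≈4.6, SKU-151 50/16≈3.12, SKU-104 12/5≈2.4, SKU-138 36/22≈1.64, SKU-132 19/13≈1.46, SKU-141 5/25≈0.2.
Take all of SKU-153 (10 m, value 46) → 57 m left.
Take all of SKU-151 (16 m, value 50) → 41 m left.
Take all of SKU-104 (5 m, value 12) → 36 m left.
All 22 m of SKU-138 fit (value 36) → 14 remain.
SKU-132: take in full, 13 m for value 19 → 1 left.
Only 1 m remain; take 1/25 of SKU-141 for value 5×1/25 = 0.2.

1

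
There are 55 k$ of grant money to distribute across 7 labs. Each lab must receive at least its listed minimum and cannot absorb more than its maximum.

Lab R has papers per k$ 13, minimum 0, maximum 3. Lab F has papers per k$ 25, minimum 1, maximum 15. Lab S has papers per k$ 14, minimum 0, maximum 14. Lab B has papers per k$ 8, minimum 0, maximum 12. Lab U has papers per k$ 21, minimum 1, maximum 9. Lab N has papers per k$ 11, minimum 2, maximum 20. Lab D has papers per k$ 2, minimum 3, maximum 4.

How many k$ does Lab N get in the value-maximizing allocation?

11

Meeting every minimum uses 0+1+0+0+1+2+3 = 7 k$, leaving 48.
Rank by papers per k$: Lab F 25 > Lab U 21 > Lab S 14 > Lab R 13 > Lab N 11 > Lab B 8 > Lab D 2.
Lab F: +14 to 15 (cap) — 34 left.
Give Lab U 8 more to hit its cap of 9 — 26 left.
Lab S takes 14 more to reach its cap of 14 — 12 left.
Lab R takes 3 more to reach its cap of 3 — 9 left.
Only 9 left; Lab N takes them to reach 11.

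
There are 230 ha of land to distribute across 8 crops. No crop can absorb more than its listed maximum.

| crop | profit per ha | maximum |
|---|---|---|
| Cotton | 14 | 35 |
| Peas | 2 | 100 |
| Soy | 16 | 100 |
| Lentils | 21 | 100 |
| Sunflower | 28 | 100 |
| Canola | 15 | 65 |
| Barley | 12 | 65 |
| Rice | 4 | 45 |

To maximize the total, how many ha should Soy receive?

30

Rank by profit per ha: Sunflower 28 > Lentils 21 > Soy 16 > Canola 15 > Cotton 14 > Barley 12 > Rice 4 > Peas 2.
Sunflower takes 100 to reach its cap of 100 — 130 left.
Lentils takes 100 to reach its cap of 100 — 30 left.
Only 30 left; Soy takes them to reach 30.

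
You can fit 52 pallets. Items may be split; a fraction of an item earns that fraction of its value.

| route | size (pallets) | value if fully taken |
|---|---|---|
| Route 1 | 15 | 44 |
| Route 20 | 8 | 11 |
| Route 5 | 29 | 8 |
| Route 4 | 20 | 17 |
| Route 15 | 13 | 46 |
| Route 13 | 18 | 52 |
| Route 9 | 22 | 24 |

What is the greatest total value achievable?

Best value per unit of size first: Route 15 46/13≈3.54, Route 1 44/15≈2.93, Route 13 52/18≈2.89, Route 20 11/8≈1.38, Route 9 24/22≈1.09, Route 4 17/20≈0.85, Route 5 8/29≈0.276.
Take all of Route 15 (13 pallets, value 46) → 39 pallets left.
Route 1: take in full, 15 pallets for value 44 → 24 left.
Take all of Route 13 (18 pallets, value 52) → 6 pallets left.
Fill the last 6 pallets with part of Route 20: 6/8 of it earns 8.25.
Total value = 150.25.

150.25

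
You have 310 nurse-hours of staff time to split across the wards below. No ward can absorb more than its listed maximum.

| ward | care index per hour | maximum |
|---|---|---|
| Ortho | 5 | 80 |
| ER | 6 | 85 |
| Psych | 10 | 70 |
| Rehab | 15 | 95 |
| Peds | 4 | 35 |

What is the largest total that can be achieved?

2935

Rank by care index per hour: Rehab 15 > Psych 10 > ER 6 > Ortho 5 > Peds 4.
Rehab: +95 to 95 (cap) — 215 left.
Give Psych 70 to hit its cap of 70 — 145 left.
Give ER 85 to hit its cap of 85 — 60 left.
Only 60 left; Ortho takes them to reach 60.
Total = 5×60 + 6×85 + 10×70 + 15×95 = 2935.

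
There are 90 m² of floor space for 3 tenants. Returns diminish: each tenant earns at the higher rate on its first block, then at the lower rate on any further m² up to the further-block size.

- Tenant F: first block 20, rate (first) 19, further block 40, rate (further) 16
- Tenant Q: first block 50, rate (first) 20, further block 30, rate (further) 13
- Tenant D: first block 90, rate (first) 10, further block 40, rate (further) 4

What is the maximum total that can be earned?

1700

Treat each block as its own option and order by rate: Tenant Q/tier1 20 > Tenant F/tier1 19 > Tenant F/tier2 16 > Tenant Q/tier2 13 > Tenant D/tier1 10 > Tenant D/tier2 4.
Tenant Q tier1 at 20: fill all 50 ; 40 left.
Tenant F tier1 at 19: fill all 20 ; 20 left.
Tenant F tier2 at 16: only 20 left, fill 20.
Total = 20×50 + 19×20 + 16×20 = 1700.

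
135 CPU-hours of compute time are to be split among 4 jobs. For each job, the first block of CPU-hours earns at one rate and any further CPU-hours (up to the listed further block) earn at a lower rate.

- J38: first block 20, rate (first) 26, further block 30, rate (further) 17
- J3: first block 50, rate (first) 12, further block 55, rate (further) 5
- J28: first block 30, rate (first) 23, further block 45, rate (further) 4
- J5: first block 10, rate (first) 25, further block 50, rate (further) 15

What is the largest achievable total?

Order all 8 blocks by rate: J38/tier1 26 > J5/tier1 25 > J28/tier1 23 > J38/tier2 17 > J5/tier2 15 > J3/tier1 12 > J3/tier2 5 > J28/tier2 4.
J38 tier1 at 26: fill all 20 ; 115 left.
J5 tier1 at 25: fill all 10 ; 105 left.
J28/tier1 (23): +30 ; 75 left.
J38/tier2 (17): +30 ; 45 left.
J5/tier2: +45 of 50 at 15; pool empty.
Total = 26×20 + 25×10 + 23×30 + 17×30 + 15×45 = 2645.

2645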